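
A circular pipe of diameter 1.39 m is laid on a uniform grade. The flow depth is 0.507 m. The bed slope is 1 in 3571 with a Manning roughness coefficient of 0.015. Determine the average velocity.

V = 0.475 m/s

For a circular section of diameter D = 1.39 m at depth y = 0.507 m, the central angle is θ = 2 arccos(1 − 2y/D) = 2.594 rad. Then A = (D²/8)(θ − sin θ) = 0.5006 m² and P = Dθ/2 = 1.803 m.
Hydraulic radius R = A/P = 0.5006/1.803 = 0.2777 m.
From Manning's equation, V = (1/n) R^(2/3) S^(1/2) = (1/0.015) × 0.2777^(2/3) × 0.00028^(1/2) = 0.475 m/s.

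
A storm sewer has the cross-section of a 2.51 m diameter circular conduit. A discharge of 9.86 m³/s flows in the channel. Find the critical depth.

At critical depth, Q² T / (g A³) = 1, i.e. A³/T = Q²/g = 9.86²/9.81 = 9.91.
At y = 1.72 m: A³/T = 20.25 — high.
At y = 1.04 m: A³/T = 2.939 — low.
At y = 1.43 m: A³/T = 9.934 — ≈ 9.91.

y_c = 1.43 m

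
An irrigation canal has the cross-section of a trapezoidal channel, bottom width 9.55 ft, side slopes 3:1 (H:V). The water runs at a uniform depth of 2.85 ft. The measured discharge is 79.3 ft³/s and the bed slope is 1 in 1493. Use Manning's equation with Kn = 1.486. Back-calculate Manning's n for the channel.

n = 0.038

With bottom width b = 9.55 ft and side slope z = 3: A = (b + zy)y = (9.55 + 3×2.85)×2.85 = 51.59 ft²; P = b + 2y√(1+z²) = 9.55 + 2×2.85×3.162 = 27.57 ft.
Hydraulic radius R = A/P = 51.59/27.57 = 1.871 ft.
Rearranging Manning's equation: n = (1.486/Q) A R^(2/3) S^(1/2) = (1.486/79.3) × 51.59 × 1.871^(2/3) × √0.0006698 = 0.038.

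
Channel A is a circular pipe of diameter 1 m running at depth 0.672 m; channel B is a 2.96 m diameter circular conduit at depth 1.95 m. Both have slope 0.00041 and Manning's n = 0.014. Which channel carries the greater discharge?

channel B

Channel A: For a circular section of diameter D = 1 m at depth y = 0.672 m, the central angle is θ = 2 arccos(1 − 2y/D) = 3.844 rad. Then A = (D²/8)(θ − sin θ) = 0.5612 m² and P = Dθ/2 = 1.922 m. Hydraulic radius R = A/P = 0.5612/1.922 = 0.292 m. Q_A = (1/0.014)·0.5612·0.292^(2/3)·√0.00041 = 0.3573 m³/s.
Channel B: For a circular section of diameter D = 2.96 m at depth y = 1.95 m, the central angle is θ = 2 arccos(1 − 2y/D) = 3.788 rad. Then A = (D²/8)(θ − sin θ) = 4.808 m² and P = Dθ/2 = 5.606 m. Hydraulic radius R = A/P = 4.808/5.606 = 0.8577 m. Q_B = (1/0.014)·4.808·0.8577^(2/3)·√0.00041 = 6.277 m³/s.
Q_A = 0.3573 m³/s vs Q_B = 6.277 m³/s, so channel B carries more.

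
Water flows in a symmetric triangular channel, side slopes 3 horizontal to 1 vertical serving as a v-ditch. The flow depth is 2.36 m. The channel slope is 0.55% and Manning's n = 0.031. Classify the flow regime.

subcritical

For a triangular section with side slope z = 3: A = zy² = 3×2.36² = 16.71 m²; P = 2y√(1+z²) = 2×2.36×3.162 = 14.93 m.
Hydraulic radius R = A/P = 16.71/14.93 = 1.119 m.
V = (1/n) R^(2/3) √S = (1/0.031) × 1.119^(2/3) × √0.0055 = 2.579 m/s. Hydraulic depth D_h = A/T = 16.71/14.16 = 1.18 m.
Froude number Fr = V/√(g·D_h) = 2.579/√(9.81×1.18) = 0.758, which is less than 1, so the flow is subcritical.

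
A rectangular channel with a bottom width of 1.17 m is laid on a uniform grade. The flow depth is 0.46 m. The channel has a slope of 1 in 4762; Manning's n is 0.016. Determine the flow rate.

Q = 0.197 m³/s

Flow area A = b·y = 1.17 × 0.46 = 0.5382 m². Wetted perimeter P = b + 2y = 1.17 + 2×0.46 = 2.09 m.
Hydraulic radius R = A/P = 0.5382/2.09 = 0.2575 m.
Manning's equation: Q = (1/n) A R^(2/3) S^(1/2) = (1/0.016) × 0.5382 × 0.2575^(2/3) × 0.00021^(1/2) = 0.197 m³/s.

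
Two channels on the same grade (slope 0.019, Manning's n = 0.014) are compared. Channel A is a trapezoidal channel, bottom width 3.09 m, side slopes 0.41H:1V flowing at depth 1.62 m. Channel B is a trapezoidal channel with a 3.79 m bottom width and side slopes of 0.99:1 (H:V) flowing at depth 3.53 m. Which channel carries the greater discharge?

Channel A: With bottom width b = 3.09 m and side slope z = 0.41: A = (b + zy)y = (3.09 + 0.41×1.62)×1.62 = 6.082 m²; P = b + 2y√(1+z²) = 3.09 + 2×1.62×1.081 = 6.592 m. Hydraulic radius R = A/P = 6.082/6.592 = 0.9226 m. Q_A = (1/0.014)·6.082·0.9226^(2/3)·√0.019 = 56.75 m³/s.
Channel B: With bottom width b = 3.79 m and side slope z = 0.99: A = (b + zy)y = (3.79 + 0.99×3.53)×3.53 = 25.71 m²; P = b + 2y√(1+z²) = 3.79 + 2×3.53×1.407 = 13.72 m. Hydraulic radius R = A/P = 25.71/13.72 = 1.874 m. Q_B = (1/0.014)·25.71·1.874^(2/3)·√0.019 = 384.8 m³/s.
Q_A = 56.75 m³/s vs Q_B = 384.8 m³/s, so channel B carries more.

channel B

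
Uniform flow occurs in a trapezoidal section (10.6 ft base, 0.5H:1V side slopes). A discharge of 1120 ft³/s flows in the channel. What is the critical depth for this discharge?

At critical depth, Q² T / (g A³) = 1, i.e. A³/T = Q²/g = 1120²/32.2 = 38960.
Trying y = 7.19 ft: A³/T = 59760 — too large.
Trying y = 5.38 ft: A³/T = 22870 — too small.
Trying y = 6.32 ft: A³/T = 38870 — close enough.

y_c = 6.32 ft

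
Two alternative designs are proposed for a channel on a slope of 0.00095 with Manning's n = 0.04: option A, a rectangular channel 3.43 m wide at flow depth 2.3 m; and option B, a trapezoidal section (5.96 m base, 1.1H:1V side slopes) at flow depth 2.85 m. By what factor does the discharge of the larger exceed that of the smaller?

4.91

Channel A: Flow area A = b·y = 3.43 × 2.3 = 7.889 m². Wetted perimeter P = b + 2y = 3.43 + 2×2.3 = 8.03 m. Hydraulic radius R = A/P = 7.889/8.03 = 0.9824 m. Q_A = (1/0.04)·7.889·0.9824^(2/3)·√0.00095 = 6.008 m³/s.
Channel B: With bottom width b = 5.96 m and side slope z = 1.1: A = (b + zy)y = (5.96 + 1.1×2.85)×2.85 = 25.92 m²; P = b + 2y√(1+z²) = 5.96 + 2×2.85×1.487 = 14.43 m. Hydraulic radius R = A/P = 25.92/14.43 = 1.796 m. Q_B = (1/0.04)·25.92·1.796^(2/3)·√0.00095 = 29.51 m³/s.
The larger discharge is 29.51 m³/s and the smaller is 6.008 m³/s; the ratio is 4.91.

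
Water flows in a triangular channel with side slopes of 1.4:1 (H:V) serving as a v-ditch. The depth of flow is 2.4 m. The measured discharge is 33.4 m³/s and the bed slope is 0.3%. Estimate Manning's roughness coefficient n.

For a triangular section with side slope z = 1.4: A = zy² = 1.4×2.4² = 8.064 m²; P = 2y√(1+z²) = 2×2.4×1.72 = 8.258 m.
Hydraulic radius R = A/P = 8.064/8.258 = 0.9765 m.
Rearranging Manning's equation: n = (1/Q) A R^(2/3) S^(1/2) = (1/33.4) × 8.064 × 0.9765^(2/3) × √0.003 = 0.013.

n = 0.013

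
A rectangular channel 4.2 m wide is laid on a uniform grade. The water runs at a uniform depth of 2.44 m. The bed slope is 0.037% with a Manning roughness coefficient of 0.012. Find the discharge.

Flow area A = b·y = 4.2 × 2.44 = 10.25 m². Wetted perimeter P = b + 2y = 4.2 + 2×2.44 = 9.08 m.
Hydraulic radius R = A/P = 10.25/9.08 = 1.129 m.
Manning's equation: Q = (1/n) A R^(2/3) S^(1/2) = (1/0.012) × 10.25 × 1.129^(2/3) × 0.00037^(1/2) = 17.8 m³/s.

Q = 17.8 m³/s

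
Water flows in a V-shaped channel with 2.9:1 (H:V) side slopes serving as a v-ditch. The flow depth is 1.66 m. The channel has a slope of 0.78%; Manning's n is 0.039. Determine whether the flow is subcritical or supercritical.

subcritical

For a triangular section with side slope z = 2.9: A = zy² = 2.9×1.66² = 7.991 m²; P = 2y√(1+z²) = 2×1.66×3.068 = 10.18 m.
Hydraulic radius R = A/P = 7.991/10.18 = 0.7847 m.
V = (1/n) R^(2/3) √S = (1/0.039) × 0.7847^(2/3) × √0.0078 = 1.927 m/s. Hydraulic depth D_h = A/T = 7.991/9.628 = 0.83 m.
Froude number Fr = V/√(g·D_h) = 1.927/√(9.81×0.83) = 0.675, which is less than 1, so the flow is subcritical.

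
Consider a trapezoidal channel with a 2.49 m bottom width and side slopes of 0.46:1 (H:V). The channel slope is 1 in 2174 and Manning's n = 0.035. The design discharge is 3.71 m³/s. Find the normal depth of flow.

y_n = 1.87 m

Manning's equation rearranged: A R^(2/3) = nQ / (1·√S) = 0.035 × 3.71 / (√0.00046) = 6.054.
At y = 2.02 m: A R^(2/3) = 6.887 — over.
At y = 1.36 m: A R^(2/3) = 3.568 — short.
At y = 1.87 m: A R^(2/3) = 6.047 — close enough.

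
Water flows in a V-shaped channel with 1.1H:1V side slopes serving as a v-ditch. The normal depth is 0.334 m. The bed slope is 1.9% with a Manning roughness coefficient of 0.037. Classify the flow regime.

For a triangular section with side slope z = 1.1: A = zy² = 1.1×0.334² = 0.1227 m²; P = 2y√(1+z²) = 2×0.334×1.487 = 0.9931 m.
Hydraulic radius R = A/P = 0.1227/0.9931 = 0.1236 m.
V = (1/n) R^(2/3) √S = (1/0.037) × 0.1236^(2/3) × √0.019 = 0.9242 m/s. Hydraulic depth D_h = A/T = 0.1227/0.7348 = 0.167 m.
Froude number Fr = V/√(g·D_h) = 0.9242/√(9.81×0.167) = 0.722, which is less than 1, so the flow is subcritical.

subcritical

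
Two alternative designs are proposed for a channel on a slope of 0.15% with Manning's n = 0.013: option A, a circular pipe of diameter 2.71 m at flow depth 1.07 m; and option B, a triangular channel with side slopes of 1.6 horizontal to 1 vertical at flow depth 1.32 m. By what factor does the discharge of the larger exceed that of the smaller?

Channel A: For a circular section of diameter D = 2.71 m at depth y = 1.07 m, the central angle is θ = 2 arccos(1 − 2y/D) = 2.718 rad. Then A = (D²/8)(θ − sin θ) = 2.117 m² and P = Dθ/2 = 3.683 m. Hydraulic radius R = A/P = 2.117/3.683 = 0.575 m. Q_A = (1/0.013)·2.117·0.575^(2/3)·√0.0015 = 4.362 m³/s.
Channel B: For a triangular section with side slope z = 1.6: A = zy² = 1.6×1.32² = 2.788 m²; P = 2y√(1+z²) = 2×1.32×1.887 = 4.981 m. Hydraulic radius R = A/P = 2.788/4.981 = 0.5597 m. Q_B = (1/0.013)·2.788·0.5597^(2/3)·√0.0015 = 5.641 m³/s.
The larger discharge is 5.641 m³/s and the smaller is 4.362 m³/s; the ratio is 1.29.

1.29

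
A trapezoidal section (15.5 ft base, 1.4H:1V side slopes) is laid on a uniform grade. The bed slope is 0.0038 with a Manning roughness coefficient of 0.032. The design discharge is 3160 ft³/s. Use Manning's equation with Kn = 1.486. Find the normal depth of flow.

y_n = 10.7 ft

Manning's equation rearranged: A R^(2/3) = nQ / (1.486·√S) = 0.032 × 3160 / (1.486 × √0.0038) = 1104.
Try y = 11.8 ft: A R^(2/3) = 1347 — high.
Try y = 7.48 ft: A R^(2/3) = 545.9 — low.
Try y = 10.7 ft: A R^(2/3) = 1105 — matches.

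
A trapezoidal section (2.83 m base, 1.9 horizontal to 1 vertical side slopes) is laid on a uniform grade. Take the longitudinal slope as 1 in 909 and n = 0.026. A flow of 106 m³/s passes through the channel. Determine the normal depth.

Manning's equation rearranged: A R^(2/3) = nQ / (1·√S) = 0.026 × 106 / (√0.0011) = 83.09.
Try y = 4.86 m: A R^(2/3) = 107.2 — high.
Try y = 3.45 m: A R^(2/3) = 48.53 — low.
Try y = 4.36 m: A R^(2/3) = 83.16 — ≈ 83.09.

y_n = 4.36 m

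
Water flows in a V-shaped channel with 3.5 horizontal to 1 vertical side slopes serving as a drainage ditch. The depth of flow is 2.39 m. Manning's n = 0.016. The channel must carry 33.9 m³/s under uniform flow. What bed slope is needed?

S = 0.000612

For a triangular section with side slope z = 3.5: A = zy² = 3.5×2.39² = 19.99 m²; P = 2y√(1+z²) = 2×2.39×3.64 = 17.4 m.
Hydraulic radius R = A/P = 19.99/17.4 = 1.149 m.
From Manning's equation, S = [nQ / (1 A R^(2/3))]² = [0.016 × 33.9 / (1 × 19.99 × 1.149^(2/3))]² = 0.000612.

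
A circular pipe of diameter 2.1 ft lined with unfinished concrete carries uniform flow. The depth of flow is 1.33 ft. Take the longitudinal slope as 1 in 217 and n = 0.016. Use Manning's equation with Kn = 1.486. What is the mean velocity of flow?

V = 4.48 ft/s

For a circular section of diameter D = 2.1 ft at depth y = 1.33 ft, the central angle is θ = 2 arccos(1 − 2y/D) = 3.681 rad. Then A = (D²/8)(θ − sin θ) = 2.313 ft² and P = Dθ/2 = 3.866 ft.
Hydraulic radius R = A/P = 2.313/3.866 = 0.5983 ft.
From Manning's equation, V = (1.486/n) R^(2/3) S^(1/2) = (1.486/0.016) × 0.5983^(2/3) × 0.004608^(1/2) = 4.48 ft/s.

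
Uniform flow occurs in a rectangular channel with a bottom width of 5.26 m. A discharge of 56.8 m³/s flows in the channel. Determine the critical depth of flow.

For a rectangular channel, critical depth y_c = (q²/g)^(1/3) where q = Q/b = 56.8/5.26 = 10.8 m²/s.
So y_c = (10.8²/9.81)^(1/3) = 2.28 m.

y_c = 2.28 m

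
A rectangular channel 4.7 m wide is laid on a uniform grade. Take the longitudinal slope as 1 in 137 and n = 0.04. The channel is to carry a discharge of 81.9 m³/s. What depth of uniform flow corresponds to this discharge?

Manning's equation rearranged: A R^(2/3) = nQ / (1·√S) = 0.04 × 81.9 / (√0.007299) = 38.34.
Try y = 4.75 m: A R^(2/3) = 30.19 — short.
Try y = 6.85 m: A R^(2/3) = 46.75 — over.
Try y = 5.79 m: A R^(2/3) = 38.33 — ≈ 38.34.

y_n = 5.79 m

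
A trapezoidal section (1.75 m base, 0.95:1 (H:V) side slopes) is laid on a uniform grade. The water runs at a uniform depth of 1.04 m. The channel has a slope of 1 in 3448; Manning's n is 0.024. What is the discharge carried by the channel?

With bottom width b = 1.75 m and side slope z = 0.95: A = (b + zy)y = (1.75 + 0.95×1.04)×1.04 = 2.848 m²; P = b + 2y√(1+z²) = 1.75 + 2×1.04×1.379 = 4.619 m.
Hydraulic radius R = A/P = 2.848/4.619 = 0.6165 m.
Manning's equation: Q = (1/n) A R^(2/3) S^(1/2) = (1/0.024) × 2.848 × 0.6165^(2/3) × 0.00029^(1/2) = 1.46 m³/s.

Q = 1.46 m³/s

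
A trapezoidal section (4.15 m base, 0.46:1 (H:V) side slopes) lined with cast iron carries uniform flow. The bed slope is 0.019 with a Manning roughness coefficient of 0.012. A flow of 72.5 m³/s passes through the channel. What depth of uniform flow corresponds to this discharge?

y_n = 1.39 m

Manning's equation rearranged: A R^(2/3) = nQ / (1·√S) = 0.012 × 72.5 / (√0.019) = 6.312.
Try y = 1.25 m: A R^(2/3) = 5.324 — too small.
Try y = 1.39 m: A R^(2/3) = 6.313 — ≈ 6.312.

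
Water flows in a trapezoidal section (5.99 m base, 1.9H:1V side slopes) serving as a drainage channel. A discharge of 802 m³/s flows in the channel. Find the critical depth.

At critical depth, Q² T / (g A³) = 1, i.e. A³/T = Q²/g = 802²/9.81 = 65570.
Try y = 4.87 m: A³/T = 16700 — too small.
Try y = 8.19 m: A³/T = 148200 — too large.
Try y = 6.77 m: A³/T = 65560 — matches.

y_c = 6.77 m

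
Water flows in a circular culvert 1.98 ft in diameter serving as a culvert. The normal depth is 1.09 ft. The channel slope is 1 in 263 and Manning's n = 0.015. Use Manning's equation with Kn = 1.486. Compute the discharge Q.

Q = 6.9 ft³/s

For a circular section of diameter D = 1.98 ft at depth y = 1.09 ft, the central angle is θ = 2 arccos(1 − 2y/D) = 3.344 rad. Then A = (D²/8)(θ − sin θ) = 1.737 ft² and P = Dθ/2 = 3.311 ft.
Hydraulic radius R = A/P = 1.737/3.311 = 0.5248 ft.
Manning's equation: Q = (1.486/n) A R^(2/3) S^(1/2) = (1.486/0.015) × 1.737 × 0.5248^(2/3) × 0.003802^(1/2) = 6.9 ft³/s.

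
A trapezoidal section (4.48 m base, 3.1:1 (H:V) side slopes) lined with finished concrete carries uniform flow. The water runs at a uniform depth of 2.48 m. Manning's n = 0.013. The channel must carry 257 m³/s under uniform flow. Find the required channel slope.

With bottom width b = 4.48 m and side slope z = 3.1: A = (b + zy)y = (4.48 + 3.1×2.48)×2.48 = 30.18 m²; P = b + 2y√(1+z²) = 4.48 + 2×2.48×3.257 = 20.64 m.
Hydraulic radius R = A/P = 30.18/20.64 = 1.462 m.
From Manning's equation, S = [nQ / (1 A R^(2/3))]² = [0.013 × 257 / (1 × 30.18 × 1.462^(2/3))]² = 0.00739.

S = 0.00739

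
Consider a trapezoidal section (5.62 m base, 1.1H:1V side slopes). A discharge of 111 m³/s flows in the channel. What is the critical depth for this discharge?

y_c = 2.82 m

At critical depth, Q² T / (g A³) = 1, i.e. A³/T = Q²/g = 111²/9.81 = 1256.
Trying y = 3.26 m: A³/T = 2113 — high.
Trying y = 2.18 m: A³/T = 512.7 — low.
Trying y = 2.82 m: A³/T = 1258 — matches.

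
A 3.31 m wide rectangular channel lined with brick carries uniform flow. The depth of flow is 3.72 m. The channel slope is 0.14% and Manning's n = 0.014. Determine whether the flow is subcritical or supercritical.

Flow area A = b·y = 3.31 × 3.72 = 12.31 m². Wetted perimeter P = b + 2y = 3.31 + 2×3.72 = 10.75 m.
Hydraulic radius R = A/P = 12.31/10.75 = 1.145 m.
V = (1/n) R^(2/3) √S = (1/0.014) × 1.145^(2/3) × √0.0014 = 2.926 m/s. Hydraulic depth D_h = A/T = 12.31/3.31 = 3.72 m.
Froude number Fr = V/√(g·D_h) = 2.926/√(9.81×3.72) = 0.484, which is less than 1, so the flow is subcritical.

subcritical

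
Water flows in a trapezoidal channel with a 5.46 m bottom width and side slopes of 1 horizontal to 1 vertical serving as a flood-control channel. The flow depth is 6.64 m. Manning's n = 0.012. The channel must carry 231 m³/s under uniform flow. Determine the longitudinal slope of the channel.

With bottom width b = 5.46 m and side slope z = 1: A = (b + zy)y = (5.46 + 1×6.64)×6.64 = 80.34 m²; P = b + 2y√(1+z²) = 5.46 + 2×6.64×1.414 = 24.24 m.
Hydraulic radius R = A/P = 80.34/24.24 = 3.314 m.
From Manning's equation, S = [nQ / (1 A R^(2/3))]² = [0.012 × 231 / (1 × 80.34 × 3.314^(2/3))]² = 0.000241.

S = 0.000241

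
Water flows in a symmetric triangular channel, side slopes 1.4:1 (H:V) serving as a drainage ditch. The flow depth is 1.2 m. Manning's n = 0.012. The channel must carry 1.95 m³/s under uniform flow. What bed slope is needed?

For a triangular section with side slope z = 1.4: A = zy² = 1.4×1.2² = 2.016 m²; P = 2y√(1+z²) = 2×1.2×1.72 = 4.129 m.
Hydraulic radius R = A/P = 2.016/4.129 = 0.4882 m.
From Manning's equation, S = [nQ / (1 A R^(2/3))]² = [0.012 × 1.95 / (1 × 2.016 × 0.4882^(2/3))]² = 0.00035.

S = 0.00035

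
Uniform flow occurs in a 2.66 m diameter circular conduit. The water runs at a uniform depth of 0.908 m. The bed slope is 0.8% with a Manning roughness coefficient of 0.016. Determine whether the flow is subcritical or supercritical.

For a circular section of diameter D = 2.66 m at depth y = 0.908 m, the central angle is θ = 2 arccos(1 − 2y/D) = 2.496 rad. Then A = (D²/8)(θ − sin θ) = 1.675 m² and P = Dθ/2 = 3.319 m.
Hydraulic radius R = A/P = 1.675/3.319 = 0.5047 m.
V = (1/n) R^(2/3) √S = (1/0.016) × 0.5047^(2/3) × √0.008 = 3.543 m/s. Hydraulic depth D_h = A/T = 1.675/2.523 = 0.6641 m.
Froude number Fr = V/√(g·D_h) = 3.543/√(9.81×0.6641) = 1.39, which is greater than 1, so the flow is supercritical.

supercritical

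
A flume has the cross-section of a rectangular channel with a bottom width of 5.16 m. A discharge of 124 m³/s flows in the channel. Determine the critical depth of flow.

y_c = 3.89 m

For a rectangular channel, critical depth y_c = (q²/g)^(1/3) where q = Q/b = 124/5.16 = 24.03 m²/s.
So y_c = (24.03²/9.81)^(1/3) = 3.89 m.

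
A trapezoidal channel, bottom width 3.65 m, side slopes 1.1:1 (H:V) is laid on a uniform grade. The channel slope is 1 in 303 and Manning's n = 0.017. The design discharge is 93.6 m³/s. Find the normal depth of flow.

y_n = 2.92 m

Manning's equation rearranged: A R^(2/3) = nQ / (1·√S) = 0.017 × 93.6 / (√0.0033) = 27.7.
Trying y = 2.02 m: A R^(2/3) = 13.61 — short.
Trying y = 3.28 m: A R^(2/3) = 34.92 — over.
Trying y = 2.92 m: A R^(2/3) = 27.69 — ≈ 27.7.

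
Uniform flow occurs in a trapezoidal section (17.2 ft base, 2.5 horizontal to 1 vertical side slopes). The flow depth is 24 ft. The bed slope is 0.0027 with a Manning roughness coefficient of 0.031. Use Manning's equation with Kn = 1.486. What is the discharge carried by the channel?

With bottom width b = 17.2 ft and side slope z = 2.5: A = (b + zy)y = (17.2 + 2.5×24)×24 = 1853 ft²; P = b + 2y√(1+z²) = 17.2 + 2×24×2.693 = 146.4 ft.
Hydraulic radius R = A/P = 1853/146.4 = 12.65 ft.
Manning's equation: Q = (1.486/n) A R^(2/3) S^(1/2) = (1.486/0.031) × 1853 × 12.65^(2/3) × 0.0027^(1/2) = 25100 ft³/s.

Q = 25100 ft³/s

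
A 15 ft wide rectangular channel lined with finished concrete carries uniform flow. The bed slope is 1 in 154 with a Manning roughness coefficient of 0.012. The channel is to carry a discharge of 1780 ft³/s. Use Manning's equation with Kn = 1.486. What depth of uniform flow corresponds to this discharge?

y_n = 5.51 ft

Manning's equation rearranged: A R^(2/3) = nQ / (1.486·√S) = 0.012 × 1780 / (1.486 × √0.006494) = 178.4.
Try y = 6.86 ft: A R^(2/3) = 240.9 — high.
Try y = 5.51 ft: A R^(2/3) = 178.6 — close enough.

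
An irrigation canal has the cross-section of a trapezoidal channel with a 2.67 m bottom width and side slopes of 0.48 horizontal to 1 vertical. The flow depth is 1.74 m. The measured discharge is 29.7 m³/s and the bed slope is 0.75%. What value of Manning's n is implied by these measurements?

n = 0.017

With bottom width b = 2.67 m and side slope z = 0.48: A = (b + zy)y = (2.67 + 0.48×1.74)×1.74 = 6.099 m²; P = b + 2y√(1+z²) = 2.67 + 2×1.74×1.109 = 6.53 m.
Hydraulic radius R = A/P = 6.099/6.53 = 0.934 m.
Rearranging Manning's equation: n = (1/Q) A R^(2/3) S^(1/2) = (1/29.7) × 6.099 × 0.934^(2/3) × √0.0075 = 0.017.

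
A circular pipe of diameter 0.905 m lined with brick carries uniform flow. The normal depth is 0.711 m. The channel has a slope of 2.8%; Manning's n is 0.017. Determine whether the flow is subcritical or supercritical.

For a circular section of diameter D = 0.905 m at depth y = 0.711 m, the central angle is θ = 2 arccos(1 − 2y/D) = 4.358 rad. Then A = (D²/8)(θ − sin θ) = 0.5421 m² and P = Dθ/2 = 1.972 m.
Hydraulic radius R = A/P = 0.5421/1.972 = 0.2749 m.
V = (1/n) R^(2/3) √S = (1/0.017) × 0.2749^(2/3) × √0.028 = 4.162 m/s. Hydraulic depth D_h = A/T = 0.5421/0.7428 = 0.7299 m.
Froude number Fr = V/√(g·D_h) = 4.162/√(9.81×0.7299) = 1.56, which is greater than 1, so the flow is supercritical.

supercritical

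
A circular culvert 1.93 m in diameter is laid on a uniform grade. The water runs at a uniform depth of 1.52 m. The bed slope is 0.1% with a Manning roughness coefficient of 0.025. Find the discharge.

Q = 2.19 m³/s

For a circular section of diameter D = 1.93 m at depth y = 1.52 m, the central angle is θ = 2 arccos(1 − 2y/D) = 4.367 rad. Then A = (D²/8)(θ − sin θ) = 2.472 m² and P = Dθ/2 = 4.214 m.
Hydraulic radius R = A/P = 2.472/4.214 = 0.5865 m.
Manning's equation: Q = (1/n) A R^(2/3) S^(1/2) = (1/0.025) × 2.472 × 0.5865^(2/3) × 0.001^(1/2) = 2.19 m³/s.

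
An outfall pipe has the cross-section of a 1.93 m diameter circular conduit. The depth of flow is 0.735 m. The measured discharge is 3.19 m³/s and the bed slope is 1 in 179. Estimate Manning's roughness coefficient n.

For a circular section of diameter D = 1.93 m at depth y = 0.735 m, the central angle is θ = 2 arccos(1 − 2y/D) = 2.66 rad. Then A = (D²/8)(θ − sin θ) = 1.023 m² and P = Dθ/2 = 2.567 m.
Hydraulic radius R = A/P = 1.023/2.567 = 0.3985 m.
Rearranging Manning's equation: n = (1/Q) A R^(2/3) S^(1/2) = (1/3.19) × 1.023 × 0.3985^(2/3) × √0.005587 = 0.013.

n = 0.013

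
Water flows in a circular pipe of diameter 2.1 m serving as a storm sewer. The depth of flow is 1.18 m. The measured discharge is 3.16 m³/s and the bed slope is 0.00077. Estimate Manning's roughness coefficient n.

n = 0.012

For a circular section of diameter D = 2.1 m at depth y = 1.18 m, the central angle is θ = 2 arccos(1 − 2y/D) = 3.39 rad. Then A = (D²/8)(θ − sin θ) = 2.004 m² and P = Dθ/2 = 3.559 m.
Hydraulic radius R = A/P = 2.004/3.559 = 0.5631 m.
Rearranging Manning's equation: n = (1/Q) A R^(2/3) S^(1/2) = (1/3.16) × 2.004 × 0.5631^(2/3) × √0.00077 = 0.012.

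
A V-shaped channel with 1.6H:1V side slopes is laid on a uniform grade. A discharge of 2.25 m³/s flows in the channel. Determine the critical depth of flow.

At critical depth, Q² T / (g A³) = 1, i.e. A³/T = Q²/g = 2.25²/9.81 = 0.5161.
Trying y = 1.06 m: A³/T = 1.713 — too large.
Trying y = 0.686 m: A³/T = 0.1945 — too small.
Trying y = 0.834 m: A³/T = 0.5165 — ≈ 0.5161.

y_c = 0.834 m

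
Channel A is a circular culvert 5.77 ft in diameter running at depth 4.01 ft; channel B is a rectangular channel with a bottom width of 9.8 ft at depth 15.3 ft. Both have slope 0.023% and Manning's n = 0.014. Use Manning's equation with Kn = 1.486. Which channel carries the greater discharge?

channel B

Channel A: For a circular section of diameter D = 5.77 ft at depth y = 4.01 ft, the central angle is θ = 2 arccos(1 − 2y/D) = 3.943 rad. Then A = (D²/8)(θ − sin θ) = 19.4 ft² and P = Dθ/2 = 11.37 ft. Hydraulic radius R = A/P = 19.4/11.37 = 1.705 ft. Q_A = (1.486/0.014)·19.4·1.705^(2/3)·√0.00023 = 44.57 ft³/s.
Channel B: Flow area A = b·y = 9.8 × 15.3 = 149.9 ft². Wetted perimeter P = b + 2y = 9.8 + 2×15.3 = 40.4 ft. Hydraulic radius R = A/P = 149.9/40.4 = 3.711 ft. Q_B = (1.486/0.014)·149.9·3.711^(2/3)·√0.00023 = 578.6 ft³/s.
Q_A = 44.57 ft³/s vs Q_B = 578.6 ft³/s, so channel B carries more.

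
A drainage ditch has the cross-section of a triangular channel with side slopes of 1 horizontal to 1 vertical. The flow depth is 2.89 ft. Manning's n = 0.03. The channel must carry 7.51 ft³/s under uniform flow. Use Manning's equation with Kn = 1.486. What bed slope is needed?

S = 0.00032

For a triangular section with side slope z = 1: A = zy² = 1×2.89² = 8.352 ft²; P = 2y√(1+z²) = 2×2.89×1.414 = 8.174 ft.
Hydraulic radius R = A/P = 8.352/8.174 = 1.022 ft.
From Manning's equation, S = [nQ / (1.486 A R^(2/3))]² = [0.03 × 7.51 / (1.486 × 8.352 × 1.022^(2/3))]² = 0.00032.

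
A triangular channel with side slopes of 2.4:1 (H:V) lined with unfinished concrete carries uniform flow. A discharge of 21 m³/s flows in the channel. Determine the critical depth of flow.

At critical depth, Q² T / (g A³) = 1, i.e. A³/T = Q²/g = 21²/9.81 = 44.95.
Try y = 1.47 m: A³/T = 19.77 — low.
Try y = 1.99 m: A³/T = 89.88 — high.
Try y = 1.73 m: A³/T = 44.63 — matches.

y_c = 1.73 m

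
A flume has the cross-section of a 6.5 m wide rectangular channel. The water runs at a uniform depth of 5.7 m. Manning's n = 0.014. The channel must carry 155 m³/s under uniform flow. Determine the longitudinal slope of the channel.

Flow area A = b·y = 6.5 × 5.7 = 37.05 m². Wetted perimeter P = b + 2y = 6.5 + 2×5.7 = 17.9 m.
Hydraulic radius R = A/P = 37.05/17.9 = 2.07 m.
From Manning's equation, S = [nQ / (1 A R^(2/3))]² = [0.014 × 155 / (1 × 37.05 × 2.07^(2/3))]² = 0.0013.

S = 0.0013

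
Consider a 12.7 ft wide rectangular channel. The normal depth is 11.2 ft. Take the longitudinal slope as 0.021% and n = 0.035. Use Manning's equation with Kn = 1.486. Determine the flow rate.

Q = 222 ft³/s

Flow area A = b·y = 12.7 × 11.2 = 142.2 ft². Wetted perimeter P = b + 2y = 12.7 + 2×11.2 = 35.1 ft.
Hydraulic radius R = A/P = 142.2/35.1 = 4.052 ft.
Manning's equation: Q = (1.486/n) A R^(2/3) S^(1/2) = (1.486/0.035) × 142.2 × 4.052^(2/3) × 0.00021^(1/2) = 222 ft³/s.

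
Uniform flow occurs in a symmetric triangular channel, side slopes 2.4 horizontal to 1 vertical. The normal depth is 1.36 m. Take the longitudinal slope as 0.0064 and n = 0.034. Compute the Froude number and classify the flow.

subcritical

For a triangular section with side slope z = 2.4: A = zy² = 2.4×1.36² = 4.439 m²; P = 2y√(1+z²) = 2×1.36×2.6 = 7.072 m.
Hydraulic radius R = A/P = 4.439/7.072 = 0.6277 m.
V = (1/n) R^(2/3) √S = (1/0.034) × 0.6277^(2/3) × √0.0064 = 1.725 m/s. Hydraulic depth D_h = A/T = 4.439/6.528 = 0.68 m.
Froude number Fr = V/√(g·D_h) = 1.725/√(9.81×0.68) = 0.668, which is less than 1, so the flow is subcritical.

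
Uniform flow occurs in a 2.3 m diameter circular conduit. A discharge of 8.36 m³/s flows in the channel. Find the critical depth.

At critical depth, Q² T / (g A³) = 1, i.e. A³/T = Q²/g = 8.36²/9.81 = 7.124.
Trying y = 1.03 m: A³/T = 2.558 — low.
Trying y = 1.48 m: A³/T = 10.24 — high.
Trying y = 1.35 m: A³/T = 7.193 — matches.

y_c = 1.35 m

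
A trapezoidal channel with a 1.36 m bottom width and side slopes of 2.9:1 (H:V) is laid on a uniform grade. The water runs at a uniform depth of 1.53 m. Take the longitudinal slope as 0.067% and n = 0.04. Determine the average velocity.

With bottom width b = 1.36 m and side slope z = 2.9: A = (b + zy)y = (1.36 + 2.9×1.53)×1.53 = 8.869 m²; P = b + 2y√(1+z²) = 1.36 + 2×1.53×3.068 = 10.75 m.
Hydraulic radius R = A/P = 8.869/10.75 = 0.8253 m.
From Manning's equation, V = (1/n) R^(2/3) S^(1/2) = (1/0.04) × 0.8253^(2/3) × 0.00067^(1/2) = 0.569 m/s.

V = 0.569 m/s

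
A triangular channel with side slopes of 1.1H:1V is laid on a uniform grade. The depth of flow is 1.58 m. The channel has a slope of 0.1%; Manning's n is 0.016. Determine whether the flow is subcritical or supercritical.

For a triangular section with side slope z = 1.1: A = zy² = 1.1×1.58² = 2.746 m²; P = 2y√(1+z²) = 2×1.58×1.487 = 4.698 m.
Hydraulic radius R = A/P = 2.746/4.698 = 0.5846 m.
V = (1/n) R^(2/3) √S = (1/0.016) × 0.5846^(2/3) × √0.001 = 1.382 m/s. Hydraulic depth D_h = A/T = 2.746/3.476 = 0.79 m.
Froude number Fr = V/√(g·D_h) = 1.382/√(9.81×0.79) = 0.496, which is less than 1, so the flow is subcritical.

subcritical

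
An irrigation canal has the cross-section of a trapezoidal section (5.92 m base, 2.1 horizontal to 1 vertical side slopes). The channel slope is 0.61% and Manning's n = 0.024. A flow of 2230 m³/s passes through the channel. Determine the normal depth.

y_n = 9.36 m

Manning's equation rearranged: A R^(2/3) = nQ / (1·√S) = 0.024 × 2230 / (√0.0061) = 685.3.
Try y = 8.41 m: A R^(2/3) = 532.7 — too small.
Try y = 9.36 m: A R^(2/3) = 685 — matches.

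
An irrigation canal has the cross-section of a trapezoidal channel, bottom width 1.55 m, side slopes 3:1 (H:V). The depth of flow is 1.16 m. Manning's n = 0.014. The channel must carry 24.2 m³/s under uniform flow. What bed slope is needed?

S = 0.00591

With bottom width b = 1.55 m and side slope z = 3: A = (b + zy)y = (1.55 + 3×1.16)×1.16 = 5.835 m²; P = b + 2y√(1+z²) = 1.55 + 2×1.16×3.162 = 8.886 m.
Hydraulic radius R = A/P = 5.835/8.886 = 0.6566 m.
From Manning's equation, S = [nQ / (1 A R^(2/3))]² = [0.014 × 24.2 / (1 × 5.835 × 0.6566^(2/3))]² = 0.00591.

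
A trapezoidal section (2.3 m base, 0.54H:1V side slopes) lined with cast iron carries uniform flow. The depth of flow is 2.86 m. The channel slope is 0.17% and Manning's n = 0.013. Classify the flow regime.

subcritical

With bottom width b = 2.3 m and side slope z = 0.54: A = (b + zy)y = (2.3 + 0.54×2.86)×2.86 = 10.99 m²; P = b + 2y√(1+z²) = 2.3 + 2×2.86×1.136 = 8.801 m.
Hydraulic radius R = A/P = 10.99/8.801 = 1.249 m.
V = (1/n) R^(2/3) √S = (1/0.013) × 1.249^(2/3) × √0.0017 = 3.679 m/s. Hydraulic depth D_h = A/T = 10.99/5.389 = 2.04 m.
Froude number Fr = V/√(g·D_h) = 3.679/√(9.81×2.04) = 0.822, which is less than 1, so the flow is subcritical.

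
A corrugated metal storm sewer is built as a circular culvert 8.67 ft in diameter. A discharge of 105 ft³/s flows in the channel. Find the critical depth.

y_c = 2.47 ft

At critical depth, Q² T / (g A³) = 1, i.e. A³/T = Q²/g = 105²/32.2 = 342.4.
Try y = 2.14 ft: A³/T = 194.8 — too small.
Try y = 2.89 ft: A³/T = 625.4 — too large.
Try y = 2.47 ft: A³/T = 340.4 — ≈ 342.4.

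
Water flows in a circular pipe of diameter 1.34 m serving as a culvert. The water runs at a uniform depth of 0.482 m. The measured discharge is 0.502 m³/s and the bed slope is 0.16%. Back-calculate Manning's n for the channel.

For a circular section of diameter D = 1.34 m at depth y = 0.482 m, the central angle is θ = 2 arccos(1 − 2y/D) = 2.573 rad. Then A = (D²/8)(θ − sin θ) = 0.4566 m² and P = Dθ/2 = 1.724 m.
Hydraulic radius R = A/P = 0.4566/1.724 = 0.2649 m.
Rearranging Manning's equation: n = (1/Q) A R^(2/3) S^(1/2) = (1/0.502) × 0.4566 × 0.2649^(2/3) × √0.0016 = 0.015.

n = 0.015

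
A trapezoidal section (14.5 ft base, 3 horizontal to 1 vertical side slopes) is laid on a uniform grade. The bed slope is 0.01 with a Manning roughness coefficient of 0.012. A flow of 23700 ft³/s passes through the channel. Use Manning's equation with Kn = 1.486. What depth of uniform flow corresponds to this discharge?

y_n = 11.4 ft

Manning's equation rearranged: A R^(2/3) = nQ / (1.486·√S) = 0.012 × 23700 / (1.486 × √0.01) = 1914.
Try y = 9.98 ft: A R^(2/3) = 1418 — short.
Try y = 13.2 ft: A R^(2/3) = 2684 — over.
Try y = 11.4 ft: A R^(2/3) = 1916 — ≈ 1914.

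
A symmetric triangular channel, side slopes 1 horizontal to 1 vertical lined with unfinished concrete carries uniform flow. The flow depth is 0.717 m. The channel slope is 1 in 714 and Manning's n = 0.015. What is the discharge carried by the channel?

Q = 0.514 m³/s

For a triangular section with side slope z = 1: A = zy² = 1×0.717² = 0.5141 m²; P = 2y√(1+z²) = 2×0.717×1.414 = 2.028 m.
Hydraulic radius R = A/P = 0.5141/2.028 = 0.2535 m.
Manning's equation: Q = (1/n) A R^(2/3) S^(1/2) = (1/0.015) × 0.5141 × 0.2535^(2/3) × 0.001401^(1/2) = 0.514 m³/s.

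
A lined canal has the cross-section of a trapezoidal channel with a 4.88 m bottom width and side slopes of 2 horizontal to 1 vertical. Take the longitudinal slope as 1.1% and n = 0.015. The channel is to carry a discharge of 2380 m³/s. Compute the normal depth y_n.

Manning's equation rearranged: A R^(2/3) = nQ / (1·√S) = 0.015 × 2380 / (√0.011) = 340.4.
At y = 6.45 m: A R^(2/3) = 259.3 — short.
At y = 7.25 m: A R^(2/3) = 340.1 — matches.

y_n = 7.25 m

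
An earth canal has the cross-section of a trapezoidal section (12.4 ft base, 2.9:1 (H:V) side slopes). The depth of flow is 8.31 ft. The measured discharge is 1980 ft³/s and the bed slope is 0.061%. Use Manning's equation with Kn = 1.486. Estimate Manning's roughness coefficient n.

With bottom width b = 12.4 ft and side slope z = 2.9: A = (b + zy)y = (12.4 + 2.9×8.31)×8.31 = 303.3 ft²; P = b + 2y√(1+z²) = 12.4 + 2×8.31×3.068 = 63.38 ft.
Hydraulic radius R = A/P = 303.3/63.38 = 4.785 ft.
Rearranging Manning's equation: n = (1.486/Q) A R^(2/3) S^(1/2) = (1.486/1980) × 303.3 × 4.785^(2/3) × √0.00061 = 0.016.

n = 0.016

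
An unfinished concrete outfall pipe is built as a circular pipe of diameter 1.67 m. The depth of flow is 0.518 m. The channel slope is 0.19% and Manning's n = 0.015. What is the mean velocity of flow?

For a circular section of diameter D = 1.67 m at depth y = 0.518 m, the central angle is θ = 2 arccos(1 − 2y/D) = 2.363 rad. Then A = (D²/8)(θ − sin θ) = 0.5788 m² and P = Dθ/2 = 1.973 m.
Hydraulic radius R = A/P = 0.5788/1.973 = 0.2934 m.
From Manning's equation, V = (1/n) R^(2/3) S^(1/2) = (1/0.015) × 0.2934^(2/3) × 0.0019^(1/2) = 1.28 m/s.

V = 1.28 m/s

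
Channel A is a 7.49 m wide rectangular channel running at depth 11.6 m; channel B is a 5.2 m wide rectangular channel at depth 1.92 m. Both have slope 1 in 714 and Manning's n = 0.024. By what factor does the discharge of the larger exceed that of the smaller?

Channel A: Flow area A = b·y = 7.49 × 11.6 = 86.88 m². Wetted perimeter P = b + 2y = 7.49 + 2×11.6 = 30.69 m. Hydraulic radius R = A/P = 86.88/30.69 = 2.831 m. Q_A = (1/0.024)·86.88·2.831^(2/3)·√0.001401 = 271.1 m³/s.
Channel B: Flow area A = b·y = 5.2 × 1.92 = 9.984 m². Wetted perimeter P = b + 2y = 5.2 + 2×1.92 = 9.04 m. Hydraulic radius R = A/P = 9.984/9.04 = 1.104 m. Q_B = (1/0.024)·9.984·1.104^(2/3)·√0.001401 = 16.63 m³/s.
The larger discharge is 271.1 m³/s and the smaller is 16.63 m³/s; the ratio is 16.3.

16.3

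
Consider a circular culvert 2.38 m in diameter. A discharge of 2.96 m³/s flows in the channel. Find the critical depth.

y_c = 0.776 m

At critical depth, Q² T / (g A³) = 1, i.e. A³/T = Q²/g = 2.96²/9.81 = 0.8931.
Trying y = 0.943 m: A³/T = 1.897 — over.
Trying y = 0.545 m: A³/T = 0.2267 — short.
Trying y = 0.776 m: A³/T = 0.8951 — close enough.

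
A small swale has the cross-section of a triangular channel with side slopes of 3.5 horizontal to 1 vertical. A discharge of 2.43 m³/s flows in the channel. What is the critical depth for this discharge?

At critical depth, Q² T / (g A³) = 1, i.e. A³/T = Q²/g = 2.43²/9.81 = 0.6019.
At y = 0.499 m: A³/T = 0.1895 — too small.
At y = 0.696 m: A³/T = 1 — too large.
At y = 0.629 m: A³/T = 0.6031 — ≈ 0.6019.

y_c = 0.629 m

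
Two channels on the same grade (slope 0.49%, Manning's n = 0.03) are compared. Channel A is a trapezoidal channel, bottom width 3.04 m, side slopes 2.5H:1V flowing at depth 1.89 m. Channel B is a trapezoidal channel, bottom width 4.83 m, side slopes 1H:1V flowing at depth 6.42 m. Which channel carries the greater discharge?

Channel A: With bottom width b = 3.04 m and side slope z = 2.5: A = (b + zy)y = (3.04 + 2.5×1.89)×1.89 = 14.68 m²; P = b + 2y√(1+z²) = 3.04 + 2×1.89×2.693 = 13.22 m. Hydraulic radius R = A/P = 14.68/13.22 = 1.11 m. Q_A = (1/0.03)·14.68·1.11^(2/3)·√0.0049 = 36.72 m³/s.
Channel B: With bottom width b = 4.83 m and side slope z = 1: A = (b + zy)y = (4.83 + 1×6.42)×6.42 = 72.22 m²; P = b + 2y√(1+z²) = 4.83 + 2×6.42×1.414 = 22.99 m. Hydraulic radius R = A/P = 72.22/22.99 = 3.142 m. Q_B = (1/0.03)·72.22·3.142^(2/3)·√0.0049 = 361.5 m³/s.
Q_A = 36.72 m³/s vs Q_B = 361.5 m³/s, so channel B carries more.

channel B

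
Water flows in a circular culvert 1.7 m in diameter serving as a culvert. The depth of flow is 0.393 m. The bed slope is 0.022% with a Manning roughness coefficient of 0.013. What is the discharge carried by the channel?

For a circular section of diameter D = 1.7 m at depth y = 0.393 m, the central angle is θ = 2 arccos(1 − 2y/D) = 2.006 rad. Then A = (D²/8)(θ − sin θ) = 0.3972 m² and P = Dθ/2 = 1.705 m.
Hydraulic radius R = A/P = 0.3972/1.705 = 0.2329 m.
Manning's equation: Q = (1/n) A R^(2/3) S^(1/2) = (1/0.013) × 0.3972 × 0.2329^(2/3) × 0.00022^(1/2) = 0.172 m³/s.

Q = 0.172 m³/s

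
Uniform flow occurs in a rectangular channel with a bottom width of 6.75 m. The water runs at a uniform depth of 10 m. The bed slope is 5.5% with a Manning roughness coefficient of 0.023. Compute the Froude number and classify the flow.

Flow area A = b·y = 6.75 × 10 = 67.5 m². Wetted perimeter P = b + 2y = 6.75 + 2×10 = 26.75 m.
Hydraulic radius R = A/P = 67.5/26.75 = 2.523 m.
V = (1/n) R^(2/3) √S = (1/0.023) × 2.523^(2/3) × √0.055 = 18.9 m/s. Hydraulic depth D_h = A/T = 67.5/6.75 = 10 m.
Froude number Fr = V/√(g·D_h) = 18.9/√(9.81×10) = 1.91, which is greater than 1, so the flow is supercritical.

supercritical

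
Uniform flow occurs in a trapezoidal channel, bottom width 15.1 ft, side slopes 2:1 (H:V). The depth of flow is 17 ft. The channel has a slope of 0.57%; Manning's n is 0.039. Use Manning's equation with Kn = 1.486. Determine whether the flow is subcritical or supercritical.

subcritical

With bottom width b = 15.1 ft and side slope z = 2: A = (b + zy)y = (15.1 + 2×17)×17 = 834.7 ft²; P = b + 2y√(1+z²) = 15.1 + 2×17×2.236 = 91.13 ft.
Hydraulic radius R = A/P = 834.7/91.13 = 9.16 ft.
V = (1.486/n) R^(2/3) √S = (1.486/0.039) × 9.16^(2/3) × √0.0057 = 12.59 ft/s. Hydraulic depth D_h = A/T = 834.7/83.1 = 10.04 ft.
Froude number Fr = V/√(g·D_h) = 12.59/√(32.2×10.04) = 0.7, which is less than 1, so the flow is subcritical.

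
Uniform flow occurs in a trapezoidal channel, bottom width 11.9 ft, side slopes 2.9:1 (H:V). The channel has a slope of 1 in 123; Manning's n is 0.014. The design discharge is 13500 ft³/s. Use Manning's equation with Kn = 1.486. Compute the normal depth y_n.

Manning's equation rearranged: A R^(2/3) = nQ / (1.486·√S) = 0.014 × 13500 / (1.486 × √0.00813) = 1411.
Trying y = 12.7 ft: A R^(2/3) = 2241 — too large.
Trying y = 9.33 ft: A R^(2/3) = 1099 — too small.
Trying y = 10.4 ft: A R^(2/3) = 1408 — close enough.

y_n = 10.4 ft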